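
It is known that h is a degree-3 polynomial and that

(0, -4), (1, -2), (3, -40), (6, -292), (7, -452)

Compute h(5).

Write h(k) = ak³ + bk² + ck + d; the 5 given values yield a linear system in the 4 coefficients.
Solving, h(k) = -k³ - 3k² + 6k - 4.
Then h(5) = -174.

-174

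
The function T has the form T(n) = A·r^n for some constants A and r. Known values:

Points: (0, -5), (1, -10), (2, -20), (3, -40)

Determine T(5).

-160

Consecutive ratio: -10/(-5) = 2, and -20/(-10) = 2, so r = 2.
Then A·2^0 = -5 gives A = -5, and T(n) = -5·2^n.
T(5) = -5·2^5 = -160.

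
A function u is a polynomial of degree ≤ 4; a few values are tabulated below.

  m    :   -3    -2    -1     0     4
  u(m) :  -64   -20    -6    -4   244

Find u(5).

Write u(m) = am^4 + bm³ + cm² + dm + e; the 5 given values yield a linear system in the 5 coefficients.
Solving, the leading coefficient vanishes, and u(m) = 3m³ + 3m² + 2m - 4.
Then u(5) = 456.

456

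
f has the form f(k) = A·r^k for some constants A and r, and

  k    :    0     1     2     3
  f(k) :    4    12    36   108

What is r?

3

Consecutive ratio: 12/4 = 3, and 36/12 = 3, so r = 3.
Then A·3^0 = 4 gives A = 4, and f(k) = 4·3^k.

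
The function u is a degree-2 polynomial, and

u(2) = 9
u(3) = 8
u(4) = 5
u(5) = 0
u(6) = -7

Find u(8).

-27

First differences: -1, -3, -5, -7. Second differences: -2, -2, -2.
Level-2 differences are constant, so u has degree 2.
Fitting a degree-2 polynomial gives u(k) = -k² + 4k + 5.
Then u(8) = -27.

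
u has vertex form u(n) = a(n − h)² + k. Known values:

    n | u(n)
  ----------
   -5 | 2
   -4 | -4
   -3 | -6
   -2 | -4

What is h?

First differences -6, -2, 2; second difference 4 = 2a, so a = 2.
Expanding, the n-coefficient is −2ah = -4h; matching it to the data gives h = -3, and then k = -6.
So u(n) = 2(n + 3)² − 6.
Hence h = -3.

-3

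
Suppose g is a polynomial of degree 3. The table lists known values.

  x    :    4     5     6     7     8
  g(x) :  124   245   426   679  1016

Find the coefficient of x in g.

-1

First differences: 121, 181, 253, 337. Second differences: 60, 72, 84. Third differences: 12, 12.
Level-3 differences are constant, so g has degree 3.
Fitting a degree-3 polynomial gives g(x) = 2x³ - x.
The coefficient of x is -1.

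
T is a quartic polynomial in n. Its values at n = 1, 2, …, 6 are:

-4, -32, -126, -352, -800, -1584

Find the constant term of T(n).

0

Write T(n) = an^4 + bn³ + cn² + dn + e; the 6 given values yield a linear system in the 5 coefficients.
Solving, T(n) = -n^4 - n³ - 2n².
The constant term is T(0) = 0.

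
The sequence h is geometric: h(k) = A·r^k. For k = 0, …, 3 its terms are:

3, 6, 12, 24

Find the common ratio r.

2

Consecutive ratio: 6/3 = 2, and 12/6 = 2, so r = 2.
Then A·2^0 = 3 gives A = 3, and h(k) = 3·2^k.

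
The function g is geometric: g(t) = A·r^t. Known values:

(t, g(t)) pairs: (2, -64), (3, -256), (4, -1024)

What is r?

4

Consecutive ratio: -256/(-64) = 4, and -1024/(-256) = 4, so r = 4.
Then A·4^2 = -64 gives A = -4, and g(t) = -4·4^t.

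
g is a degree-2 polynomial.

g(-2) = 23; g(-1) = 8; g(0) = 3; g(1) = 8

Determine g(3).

48

First differences: -15, -5, 5. Second differences: 10, 10.
Level-2 differences are constant, so g has degree 2.
Fitting a degree-2 polynomial gives g(x) = 5x² + 3.
Then g(3) = 48.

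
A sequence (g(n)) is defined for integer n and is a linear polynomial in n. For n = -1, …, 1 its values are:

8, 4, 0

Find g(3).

First differences: -4, -4.
Level-1 differences are constant, so g has degree 1.
Fitting a degree-1 polynomial gives g(n) = -4n + 4.
Then g(3) = -8.

-8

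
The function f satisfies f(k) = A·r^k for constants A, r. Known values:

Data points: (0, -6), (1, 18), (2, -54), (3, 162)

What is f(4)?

-486

Consecutive ratio: 18/(-6) = -3, and -54/18 = -3, so r = -3.
Then A·(-3)^0 = -6 gives A = -6, and f(k) = -6·(-3)^k.
f(4) = -6·(-3)^4 = -486.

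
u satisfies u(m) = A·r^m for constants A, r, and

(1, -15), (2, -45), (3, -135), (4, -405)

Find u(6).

-3645

Consecutive ratio: -45/(-15) = 3, and -135/(-45) = 3, so r = 3.
Then A·3^1 = -15 gives A = -5, and u(m) = -5·3^m.
u(6) = -5·3^6 = -3645.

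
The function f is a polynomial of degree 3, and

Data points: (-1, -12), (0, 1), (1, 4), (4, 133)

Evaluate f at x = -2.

Write f(x) = ax³ + bx² + cx + d; the 4 given values yield a linear system in the 4 coefficients.
Solving, f(x) = 3x³ - 5x² + 5x + 1.
Then f(-2) = -53.

-53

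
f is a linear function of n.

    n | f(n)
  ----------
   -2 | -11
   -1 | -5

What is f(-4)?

Write f(n) = an + b; the 2 given values yield a linear system in the 2 coefficients.
Solving, f(n) = 6n + 1.
Then f(-4) = -23.

-23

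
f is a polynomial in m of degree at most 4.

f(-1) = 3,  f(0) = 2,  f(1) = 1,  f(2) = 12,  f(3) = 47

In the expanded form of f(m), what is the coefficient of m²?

First differences: -1, -1, 11, 35. Second differences: 0, 12, 24. Third differences: 12, 12.
Level-3 differences are constant, so f has degree 3.
Fitting a degree-3 polynomial gives f(m) = 2m³ - 3m + 2.
The coefficient of m² is 0.

0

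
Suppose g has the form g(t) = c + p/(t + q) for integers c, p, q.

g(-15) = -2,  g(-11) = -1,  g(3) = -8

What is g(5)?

-7

(g(t) − c)(t + q) = p for each data point; the three points give a linear system in c and q, then p follows.
Solving: c = -4, q = 3, p = -24, so g(t) = -4 − 24/(t + 3).
Then g(5) = -4 − 24/8 = -7.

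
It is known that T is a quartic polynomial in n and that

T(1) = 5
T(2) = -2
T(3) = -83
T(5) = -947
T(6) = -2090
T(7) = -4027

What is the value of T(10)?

Write T(n) = an^4 + bn³ + cn² + dn + e; the 6 given values yield a linear system in the 5 coefficients.
Solving, T(n) = -2n^4 + 2n³ + n² + 6n - 2.
Then T(10) = -17842.

-17842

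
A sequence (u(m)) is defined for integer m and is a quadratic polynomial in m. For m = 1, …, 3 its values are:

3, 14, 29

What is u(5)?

Write u(m) = am² + bm + c; the 3 given values yield a linear system in the 3 coefficients.
Solving, u(m) = 2m² + 5m - 4.
Then u(5) = 71.

71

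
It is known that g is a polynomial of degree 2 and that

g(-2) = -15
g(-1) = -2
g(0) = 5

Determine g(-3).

Write g(k) = ak² + bk + c; the 3 given values yield a linear system in the 3 coefficients.
Solving, g(k) = -3k² + 4k + 5.
Then g(-3) = -34.

-34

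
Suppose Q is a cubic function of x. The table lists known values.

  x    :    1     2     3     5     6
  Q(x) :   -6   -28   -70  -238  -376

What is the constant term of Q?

Write Q(x) = ax³ + bx² + cx + d; the 5 given values yield a linear system in the 4 coefficients.
Solving, Q(x) = -x³ - 4x² - 3x + 2.
The constant term is Q(0) = 2.

2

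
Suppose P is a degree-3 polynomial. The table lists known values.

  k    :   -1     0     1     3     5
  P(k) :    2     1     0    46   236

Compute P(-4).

Write P(k) = ak³ + bk² + ck + d; the 5 given values yield a linear system in the 4 coefficients.
Solving, P(k) = 2k³ - 3k + 1.
Then P(-4) = -115.

-115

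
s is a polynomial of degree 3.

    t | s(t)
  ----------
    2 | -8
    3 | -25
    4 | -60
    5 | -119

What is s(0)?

-4

Write s(t) = at³ + bt² + ct + d; the 4 given values yield a linear system in the 4 coefficients.
Solving, s(t) = -t³ + 2t - 4.
The constant term is s(0) = -4.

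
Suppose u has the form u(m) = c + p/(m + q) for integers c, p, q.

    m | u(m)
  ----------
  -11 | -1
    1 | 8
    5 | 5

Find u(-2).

(u(m) − c)(m + q) = p for each data point; the three points give a linear system in c and q, then p follows.
Solving: c = 2, q = 3, p = 24, so u(m) = 2 + 24/(m + 3).
Then u(-2) = 2 + 24/1 = 26.

26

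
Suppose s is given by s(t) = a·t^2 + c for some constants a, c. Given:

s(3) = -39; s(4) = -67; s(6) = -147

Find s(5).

From s(3) = -39 and s(4) = -67: 9a + c = -39 and 16a + c = -67.
Subtracting: 7a = -28, so a = -4; then c = -39 − (-4)·9 = -3.
So s(t) = -4t² − 3, and s(5) = -103.

-103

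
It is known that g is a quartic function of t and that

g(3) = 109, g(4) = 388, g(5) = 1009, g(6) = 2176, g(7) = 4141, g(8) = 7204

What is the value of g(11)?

26701

First differences: 279, 621, 1167, 1965, 3063. Second differences: 342, 546, 798, 1098. Third differences: 204, 252, 300. Fourth differences: 48, 48.
Level-4 differences are constant, so g has degree 4.
Fitting a degree-4 polynomial gives g(t) = 2t^4 - 2t³ + t² - 4t + 4.
Then g(11) = 26701.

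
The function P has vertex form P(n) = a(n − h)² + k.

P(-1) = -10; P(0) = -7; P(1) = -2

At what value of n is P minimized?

-2

First differences 3, 5; second difference 2 = 2a, so a = 1.
Expanding, the n-coefficient is −2ah = -2h; matching it to the data gives h = -2, and then k = -11.
So P(n) = 1(n + 2)² − 11.
Hence h = -2.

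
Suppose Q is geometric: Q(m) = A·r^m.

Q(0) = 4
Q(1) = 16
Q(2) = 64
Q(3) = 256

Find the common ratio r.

Consecutive ratio: 16/4 = 4, and 64/16 = 4, so r = 4.
Then A·4^0 = 4 gives A = 4, and Q(m) = 4·4^m.

4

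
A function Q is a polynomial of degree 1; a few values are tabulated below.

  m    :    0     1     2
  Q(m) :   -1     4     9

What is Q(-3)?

First differences: 5, 5.
Level-1 differences are constant, so Q has degree 1.
Fitting a degree-1 polynomial gives Q(m) = 5m - 1.
Then Q(-3) = -16.

-16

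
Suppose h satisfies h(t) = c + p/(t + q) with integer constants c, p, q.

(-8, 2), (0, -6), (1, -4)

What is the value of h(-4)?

6

(h(t) − c)(t + q) = p for each data point; the three points give a linear system in c and q, then p follows.
Solving: c = 0, q = 2, p = -12, so h(t) = -12/(t + 2).
Then h(-4) = 0 − 12/(-2) = 6.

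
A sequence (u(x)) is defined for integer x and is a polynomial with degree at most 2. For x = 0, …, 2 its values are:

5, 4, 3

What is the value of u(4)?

Write u(x) = ax² + bx + c; the 3 given values yield a linear system in the 3 coefficients.
Solving, the leading coefficient vanishes, and u(x) = -x + 5.
Then u(4) = 1.

1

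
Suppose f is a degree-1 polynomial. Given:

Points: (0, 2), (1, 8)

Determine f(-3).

Write f(k) = ak + b; the 2 given values yield a linear system in the 2 coefficients.
Solving, f(k) = 6k + 2.
Then f(-3) = -16.

-16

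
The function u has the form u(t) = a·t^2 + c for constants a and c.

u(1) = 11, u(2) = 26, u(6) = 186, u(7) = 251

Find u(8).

From u(1) = 11 and u(2) = 26: 1a + c = 11 and 4a + c = 26.
Subtracting: 3a = 15, so a = 5; then c = 11 − 5·1 = 6.
So u(t) = 5t² + 6, and u(8) = 326.

326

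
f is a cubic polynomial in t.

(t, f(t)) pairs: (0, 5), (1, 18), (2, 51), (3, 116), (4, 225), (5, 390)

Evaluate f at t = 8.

1341

First differences: 13, 33, 65, 109, 165. Second differences: 20, 32, 44, 56. Third differences: 12, 12, 12.
Level-3 differences are constant, so f has degree 3.
Fitting a degree-3 polynomial gives f(t) = 2t³ + 4t² + 7t + 5.
Then f(8) = 1341.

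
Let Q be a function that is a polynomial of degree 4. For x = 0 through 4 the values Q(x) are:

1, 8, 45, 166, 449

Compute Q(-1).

-6

Write Q(x) = ax^4 + bx³ + cx² + dx + e; the 5 given values yield a linear system in the 5 coefficients.
Solving, Q(x) = x^4 + 3x³ - x² + 4x + 1.
Then Q(-1) = -6.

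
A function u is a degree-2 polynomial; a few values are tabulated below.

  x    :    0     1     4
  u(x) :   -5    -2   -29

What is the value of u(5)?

Write u(x) = ax² + bx + c; the 3 given values yield a linear system in the 3 coefficients.
Solving, u(x) = -3x² + 6x - 5.
Then u(5) = -50.

-50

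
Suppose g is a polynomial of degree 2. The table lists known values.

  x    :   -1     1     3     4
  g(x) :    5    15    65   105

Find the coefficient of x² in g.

Write g(x) = ax² + bx + c; the 4 given values yield a linear system in the 3 coefficients.
Solving, g(x) = 5x² + 5x + 5.
The coefficient of x² is 5.

5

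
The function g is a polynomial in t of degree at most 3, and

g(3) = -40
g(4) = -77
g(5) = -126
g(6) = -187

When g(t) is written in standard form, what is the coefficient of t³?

First differences: -37, -49, -61. Second differences: -12, -12.
Level-2 differences are constant, so g has degree 2.
Fitting a degree-2 polynomial gives g(t) = -6t² + 5t - 1.
The coefficient of t³ is 0.

0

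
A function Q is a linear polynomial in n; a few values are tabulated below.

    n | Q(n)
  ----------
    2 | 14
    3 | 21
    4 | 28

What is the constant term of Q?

0

First differences: 7, 7.
Level-1 differences are constant, so Q has degree 1.
Fitting a degree-1 polynomial gives Q(n) = 7n.
The constant term is Q(0) = 0.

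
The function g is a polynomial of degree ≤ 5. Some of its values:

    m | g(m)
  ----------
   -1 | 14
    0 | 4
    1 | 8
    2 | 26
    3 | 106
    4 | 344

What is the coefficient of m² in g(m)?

5

First differences: -10, 4, 18, 80, 238. Second differences: 14, 14, 62, 158. Third differences: 0, 48, 96. Fourth differences: 48, 48.
Level-4 differences are constant, so g has degree 4.
Fitting a degree-4 polynomial gives g(m) = 2m^4 - 4m³ + 5m² + m + 4.
The coefficient of m² is 5.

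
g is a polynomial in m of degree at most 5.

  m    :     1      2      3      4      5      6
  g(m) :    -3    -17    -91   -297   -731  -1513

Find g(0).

-1

First differences: -14, -74, -206, -434, -782. Second differences: -60, -132, -228, -348. Third differences: -72, -96, -120. Fourth differences: -24, -24.
Level-4 differences are constant, so g has degree 4.
Fitting a degree-4 polynomial gives g(m) = -m^4 - 2m³ + 7m² - 6m - 1.
Then g(0) = -1.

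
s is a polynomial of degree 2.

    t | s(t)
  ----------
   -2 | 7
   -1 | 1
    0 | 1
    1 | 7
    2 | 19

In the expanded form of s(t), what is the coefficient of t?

3

First differences: -6, 0, 6, 12. Second differences: 6, 6, 6.
Level-2 differences are constant, so s has degree 2.
Fitting a degree-2 polynomial gives s(t) = 3t² + 3t + 1.
The coefficient of t is 3.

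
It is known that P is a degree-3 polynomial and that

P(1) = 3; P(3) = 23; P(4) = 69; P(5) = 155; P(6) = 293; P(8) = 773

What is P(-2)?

Write P(k) = ak³ + bk² + ck + d; the 6 given values yield a linear system in the 4 coefficients.
Solving, P(k) = 2k³ - 4k² + 5.
Then P(-2) = -27.

-27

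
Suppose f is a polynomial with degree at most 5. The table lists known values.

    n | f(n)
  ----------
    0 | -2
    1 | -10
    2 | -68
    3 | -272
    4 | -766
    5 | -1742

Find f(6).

-3440

Write f(n) = an^5 + bn^4 + cn³ + dn² + en + p; the 6 given values yield a linear system in the 6 coefficients.
Solving, the leading coefficient vanishes, and f(n) = -2n^4 - 4n³ + n² - 3n - 2.
Then f(6) = -3440.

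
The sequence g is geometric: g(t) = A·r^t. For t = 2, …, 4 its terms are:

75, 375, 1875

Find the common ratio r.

Consecutive ratio: 375/75 = 5, and 1875/375 = 5, so r = 5.
Then A·5^2 = 75 gives A = 3, and g(t) = 3·5^t.

5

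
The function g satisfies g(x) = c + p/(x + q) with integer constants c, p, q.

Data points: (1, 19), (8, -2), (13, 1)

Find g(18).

2

(g(x) − c)(x + q) = p for each data point; the three points give a linear system in c and q, then p follows.
Solving: c = 4, q = -3, p = -30, so g(x) = 4 − 30/(x − 3).
Then g(18) = 4 − 30/15 = 2.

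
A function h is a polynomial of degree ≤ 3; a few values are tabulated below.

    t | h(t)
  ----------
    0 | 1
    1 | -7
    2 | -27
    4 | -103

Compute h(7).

Write h(t) = at³ + bt² + ct + d; the 4 given values yield a linear system in the 4 coefficients.
Solving, the leading coefficient vanishes, and h(t) = -6t² - 2t + 1.
Then h(7) = -307.

-307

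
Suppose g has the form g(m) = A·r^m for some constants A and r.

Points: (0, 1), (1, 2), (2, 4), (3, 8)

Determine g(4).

Consecutive ratio: 2/1 = 2, and 4/2 = 2, so r = 2.
Then A·2^0 = 1 gives A = 1, and g(m) = 1·2^m.
g(4) = 1·2^4 = 16.

16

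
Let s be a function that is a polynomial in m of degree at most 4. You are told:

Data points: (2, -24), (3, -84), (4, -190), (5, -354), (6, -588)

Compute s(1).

2

Write s(m) = am^4 + bm³ + cm² + dm + e; the 5 given values yield a linear system in the 5 coefficients.
Solving, the leading coefficient vanishes, and s(m) = -2m³ - 5m² + 3m + 6.
Then s(1) = 2.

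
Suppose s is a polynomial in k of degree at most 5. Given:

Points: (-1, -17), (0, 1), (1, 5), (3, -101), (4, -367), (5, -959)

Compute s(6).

-2075

Write s(k) = ak^5 + bk^4 + ck³ + dk² + ek + p; the 6 given values yield a linear system in the 6 coefficients.
Solving, the leading coefficient vanishes, and s(k) = -2k^4 + 3k³ - 5k² + 8k + 1.
Then s(6) = -2075.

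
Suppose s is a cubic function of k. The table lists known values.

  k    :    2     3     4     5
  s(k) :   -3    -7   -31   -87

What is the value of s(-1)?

9

Write s(k) = ak³ + bk² + ck + d; the 4 given values yield a linear system in the 4 coefficients.
Solving, s(k) = -2k³ + 8k² - 6k - 7.
Then s(-1) = 9.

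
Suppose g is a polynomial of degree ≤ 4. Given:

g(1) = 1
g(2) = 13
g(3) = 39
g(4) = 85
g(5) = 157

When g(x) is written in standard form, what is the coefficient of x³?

Write g(x) = ax^4 + bx³ + cx² + dx + e; the 5 given values yield a linear system in the 5 coefficients.
Solving, the leading coefficient vanishes, and g(x) = x³ + x² + 2x - 3.
The coefficient of x³ is 1.

1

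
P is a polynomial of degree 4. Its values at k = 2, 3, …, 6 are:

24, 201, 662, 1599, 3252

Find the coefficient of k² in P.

Write P(k) = ak^4 + bk³ + ck² + dk + e; the 5 given values yield a linear system in the 5 coefficients.
Solving, P(k) = 2k^4 + 4k³ - 4k² - 9k - 6.
The coefficient of k² is -4.

-4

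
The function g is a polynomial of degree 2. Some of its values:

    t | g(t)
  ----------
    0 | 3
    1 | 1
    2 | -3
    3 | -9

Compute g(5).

Write g(t) = at² + bt + c; the 4 given values yield a linear system in the 3 coefficients.
Solving, g(t) = -t² - t + 3.
Then g(5) = -27.

-27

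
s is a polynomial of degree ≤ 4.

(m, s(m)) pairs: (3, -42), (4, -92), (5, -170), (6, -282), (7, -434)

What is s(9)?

-882

First differences: -50, -78, -112, -152. Second differences: -28, -34, -40. Third differences: -6, -6.
Level-3 differences are constant, so s has degree 3.
Fitting a degree-3 polynomial gives s(m) = -m³ - 2m² + m.
Then s(9) = -882.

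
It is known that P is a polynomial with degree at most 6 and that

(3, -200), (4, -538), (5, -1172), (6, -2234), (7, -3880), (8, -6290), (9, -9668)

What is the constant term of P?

First differences: -338, -634, -1062, -1646, -2410, -3378. Second differences: -296, -428, -584, -764, -968. Third differences: -132, -156, -180, -204. Fourth differences: -24, -24, -24.
Level-4 differences are constant, so P has degree 4.
Fitting a degree-4 polynomial gives P(n) = -n^4 - 4n³ - 3n² + 6n - 2.
The constant term is P(0) = -2.

-2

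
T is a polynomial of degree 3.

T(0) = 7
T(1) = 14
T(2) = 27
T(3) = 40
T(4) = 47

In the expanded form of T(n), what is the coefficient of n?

2

First differences: 7, 13, 13, 7. Second differences: 6, 0, -6. Third differences: -6, -6.
Level-3 differences are constant, so T has degree 3.
Fitting a degree-3 polynomial gives T(n) = -n³ + 6n² + 2n + 7.
The coefficient of n is 2.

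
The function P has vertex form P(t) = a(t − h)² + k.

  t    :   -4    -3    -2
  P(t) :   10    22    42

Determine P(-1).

70

First differences 12, 20; second difference 8 = 2a, so a = 4.
Expanding, the t-coefficient is −2ah = -8h; matching it to the data gives h = -5, and then k = 6.
So P(t) = 4(t + 5)² + 6.
P(-1) = 4·4² + 6 = 70.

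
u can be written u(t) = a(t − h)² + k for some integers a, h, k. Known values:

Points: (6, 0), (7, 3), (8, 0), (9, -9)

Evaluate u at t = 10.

First differences 3, -3, -9; second difference -6 = 2a, so a = -3.
Expanding, the t-coefficient is −2ah = 6h; matching it to the data gives h = 7, and then k = 3.
So u(t) = -3(t − 7)² + 3.
u(10) = -3·3² + 3 = -24.

-24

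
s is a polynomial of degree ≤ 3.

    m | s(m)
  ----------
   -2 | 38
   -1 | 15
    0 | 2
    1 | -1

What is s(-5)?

First differences: -23, -13, -3. Second differences: 10, 10.
Level-2 differences are constant, so s has degree 2.
Fitting a degree-2 polynomial gives s(m) = 5m² - 8m + 2.
Then s(-5) = 167.

167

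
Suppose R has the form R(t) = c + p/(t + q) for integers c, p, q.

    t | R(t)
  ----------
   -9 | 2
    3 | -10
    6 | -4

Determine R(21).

-1

(R(t) − c)(t + q) = p for each data point; the three points give a linear system in c and q, then p follows.
Solving: c = 0, q = -1, p = -20, so R(t) = -20/(t − 1).
Then R(21) = 0 − 20/20 = -1.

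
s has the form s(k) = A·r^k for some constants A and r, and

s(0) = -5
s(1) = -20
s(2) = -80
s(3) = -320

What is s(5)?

Consecutive ratio: -20/(-5) = 4, and -80/(-20) = 4, so r = 4.
Then A·4^0 = -5 gives A = -5, and s(k) = -5·4^k.
s(5) = -5·4^5 = -5120.

-5120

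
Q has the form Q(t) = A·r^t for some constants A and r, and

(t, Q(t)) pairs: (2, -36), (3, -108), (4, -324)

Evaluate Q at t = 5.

Consecutive ratio: -108/(-36) = 3, and -324/(-108) = 3, so r = 3.
Then A·3^2 = -36 gives A = -4, and Q(t) = -4·3^t.
Q(5) = -4·3^5 = -972.

-972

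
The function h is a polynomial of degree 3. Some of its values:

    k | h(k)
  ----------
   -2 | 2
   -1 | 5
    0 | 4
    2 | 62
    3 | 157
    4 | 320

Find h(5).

569

Write h(k) = ak³ + bk² + ck + d; the 6 given values yield a linear system in the 4 coefficients.
Solving, h(k) = 3k³ + 7k² + 3k + 4.
Then h(5) = 569.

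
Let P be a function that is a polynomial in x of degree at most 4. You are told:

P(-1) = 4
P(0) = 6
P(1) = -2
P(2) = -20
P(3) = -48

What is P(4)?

-86

First differences: 2, -8, -18, -28. Second differences: -10, -10, -10.
Level-2 differences are constant, so P has degree 2.
Fitting a degree-2 polynomial gives P(x) = -5x² - 3x + 6.
Then P(4) = -86.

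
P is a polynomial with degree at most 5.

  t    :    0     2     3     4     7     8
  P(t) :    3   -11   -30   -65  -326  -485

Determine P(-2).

25

Write P(t) = at^5 + bt^4 + ct³ + dt² + et + p; the 6 given values yield a linear system in the 6 coefficients.
Solving, the top 2 coefficients vanish, and P(t) = -t³ + t² - 5t + 3.
Then P(-2) = 25.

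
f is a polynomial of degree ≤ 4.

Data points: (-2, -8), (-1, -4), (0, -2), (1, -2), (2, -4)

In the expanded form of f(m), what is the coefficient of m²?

-1

Write f(m) = am^4 + bm³ + cm² + dm + e; the 5 given values yield a linear system in the 5 coefficients.
Solving, the top 2 coefficients vanish, and f(m) = -m² + m - 2.
The coefficient of m² is -1.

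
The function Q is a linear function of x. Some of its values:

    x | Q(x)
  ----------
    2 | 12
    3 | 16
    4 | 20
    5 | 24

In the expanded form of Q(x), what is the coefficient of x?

First differences: 4, 4, 4.
Level-1 differences are constant, so Q has degree 1.
Fitting a degree-1 polynomial gives Q(x) = 4x + 4.
The coefficient of x is 4.

4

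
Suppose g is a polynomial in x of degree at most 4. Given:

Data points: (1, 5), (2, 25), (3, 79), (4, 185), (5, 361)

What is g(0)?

Write g(x) = ax^4 + bx³ + cx² + dx + e; the 5 given values yield a linear system in the 5 coefficients.
Solving, the leading coefficient vanishes, and g(x) = 3x³ - x² + 2x + 1.
Then g(0) = 1.

1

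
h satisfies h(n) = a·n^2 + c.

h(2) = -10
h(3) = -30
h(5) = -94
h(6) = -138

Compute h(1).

From h(2) = -10 and h(3) = -30: 4a + c = -10 and 9a + c = -30.
Subtracting: 5a = -20, so a = -4; then c = -10 − (-4)·4 = 6.
So h(n) = -4n² + 6, and h(1) = 2.

2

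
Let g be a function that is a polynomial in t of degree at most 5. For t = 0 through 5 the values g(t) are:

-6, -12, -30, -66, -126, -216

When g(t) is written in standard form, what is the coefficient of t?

Write g(t) = at^5 + bt^4 + ct³ + dt² + et + p; the 6 given values yield a linear system in the 6 coefficients.
Solving, the top 2 coefficients vanish, and g(t) = -t³ - 3t² - 2t - 6.
The coefficient of t is -2.

-2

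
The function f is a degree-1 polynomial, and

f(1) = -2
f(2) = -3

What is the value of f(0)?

Write f(m) = am + b; the 2 given values yield a linear system in the 2 coefficients.
Solving, f(m) = -m - 1.
Then f(0) = -1.

-1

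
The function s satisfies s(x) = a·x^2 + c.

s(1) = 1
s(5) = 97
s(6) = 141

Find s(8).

From s(1) = 1 and s(5) = 97: 1a + c = 1 and 25a + c = 97.
Subtracting: 24a = 96, so a = 4; then c = 1 − 4·1 = -3.
So s(x) = 4x² − 3, and s(8) = 253.

253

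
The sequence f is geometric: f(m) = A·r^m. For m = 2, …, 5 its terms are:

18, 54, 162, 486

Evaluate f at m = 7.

4374

Consecutive ratio: 54/18 = 3, and 162/54 = 3, so r = 3.
Then A·3^2 = 18 gives A = 2, and f(m) = 2·3^m.
f(7) = 2·3^7 = 4374.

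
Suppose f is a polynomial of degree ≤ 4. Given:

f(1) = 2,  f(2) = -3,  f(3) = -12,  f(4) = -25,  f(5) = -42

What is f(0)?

3

Write f(m) = am^4 + bm³ + cm² + dm + e; the 5 given values yield a linear system in the 5 coefficients.
Solving, the top 2 coefficients vanish, and f(m) = -2m² + m + 3.
The constant term is f(0) = 3.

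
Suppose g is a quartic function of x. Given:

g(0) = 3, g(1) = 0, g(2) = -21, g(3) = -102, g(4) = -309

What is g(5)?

Write g(x) = ax^4 + bx³ + cx² + dx + e; the 5 given values yield a linear system in the 5 coefficients.
Solving, g(x) = -x^4 - x³ + x² - 2x + 3.
Then g(5) = -732.

-732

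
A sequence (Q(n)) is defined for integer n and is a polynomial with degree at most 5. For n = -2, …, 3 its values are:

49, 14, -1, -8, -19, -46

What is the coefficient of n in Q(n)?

First differences: -35, -15, -7, -11, -27. Second differences: 20, 8, -4, -16. Third differences: -12, -12, -12.
Level-3 differences are constant, so Q has degree 3.
Fitting a degree-3 polynomial gives Q(n) = -2n³ + 4n² - 9n - 1.
The coefficient of n is -9.

-9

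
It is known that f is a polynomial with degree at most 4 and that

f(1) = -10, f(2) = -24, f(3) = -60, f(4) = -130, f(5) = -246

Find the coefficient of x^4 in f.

First differences: -14, -36, -70, -116. Second differences: -22, -34, -46. Third differences: -12, -12.
Level-3 differences are constant, so f has degree 3.
Fitting a degree-3 polynomial gives f(x) = -2x³ + x² - 3x - 6.
The coefficient of x^4 is 0.

0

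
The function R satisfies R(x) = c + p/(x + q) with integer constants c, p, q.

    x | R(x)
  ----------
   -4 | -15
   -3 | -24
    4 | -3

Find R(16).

-5

(R(x) − c)(x + q) = p for each data point; the three points give a linear system in c and q, then p follows.
Solving: c = -6, q = 2, p = 18, so R(x) = -6 + 18/(x + 2).
Then R(16) = -6 + 18/18 = -5.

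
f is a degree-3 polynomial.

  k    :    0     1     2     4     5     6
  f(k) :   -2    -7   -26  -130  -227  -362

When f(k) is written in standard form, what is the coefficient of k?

0

Write f(k) = ak³ + bk² + ck + d; the 6 given values yield a linear system in the 4 coefficients.
Solving, f(k) = -k³ - 4k² - 2.
The coefficient of k is 0.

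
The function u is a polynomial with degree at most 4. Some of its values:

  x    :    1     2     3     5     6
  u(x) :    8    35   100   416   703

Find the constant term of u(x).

1

Write u(x) = ax^4 + bx³ + cx² + dx + e; the 5 given values yield a linear system in the 5 coefficients.
Solving, the leading coefficient vanishes, and u(x) = 3x³ + x² + 3x + 1.
The constant term is u(0) = 1.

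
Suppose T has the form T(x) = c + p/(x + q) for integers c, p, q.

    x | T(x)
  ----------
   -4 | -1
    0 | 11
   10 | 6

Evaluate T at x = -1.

(T(x) − c)(x + q) = p for each data point; the three points give a linear system in c and q, then p follows.
Solving: c = 5, q = 2, p = 12, so T(x) = 5 + 12/(x + 2).
Then T(-1) = 5 + 12/1 = 17.

17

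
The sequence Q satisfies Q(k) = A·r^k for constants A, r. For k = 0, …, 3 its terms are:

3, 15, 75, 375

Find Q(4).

Consecutive ratio: 15/3 = 5, and 75/15 = 5, so r = 5.
Then A·5^0 = 3 gives A = 3, and Q(k) = 3·5^k.
Q(4) = 3·5^4 = 1875.

1875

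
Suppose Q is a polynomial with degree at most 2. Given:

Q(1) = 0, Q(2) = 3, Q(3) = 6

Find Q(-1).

-6

First differences: 3, 3.
Level-1 differences are constant, so Q has degree 1.
Fitting a degree-1 polynomial gives Q(x) = 3x - 3.
Then Q(-1) = -6.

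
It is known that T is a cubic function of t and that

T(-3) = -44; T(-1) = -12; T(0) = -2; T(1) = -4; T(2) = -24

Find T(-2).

-28

Write T(t) = at³ + bt² + ct + d; the 5 given values yield a linear system in the 4 coefficients.
Solving, T(t) = -t³ - 6t² + 5t - 2.
Then T(-2) = -28.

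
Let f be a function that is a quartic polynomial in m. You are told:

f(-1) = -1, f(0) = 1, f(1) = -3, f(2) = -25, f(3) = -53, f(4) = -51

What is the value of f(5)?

Write f(m) = am^4 + bm³ + cm² + dm + e; the 6 given values yield a linear system in the 5 coefficients.
Solving, f(m) = m^4 - 4m³ - 4m² + 3m + 1.
Then f(5) = 41.

41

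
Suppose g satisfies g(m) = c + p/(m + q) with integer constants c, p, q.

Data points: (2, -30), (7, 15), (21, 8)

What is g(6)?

18

(g(m) − c)(m + q) = p for each data point; the three points give a linear system in c and q, then p follows.
Solving: c = 6, q = -3, p = 36, so g(m) = 6 + 36/(m − 3).
Then g(6) = 6 + 36/3 = 18.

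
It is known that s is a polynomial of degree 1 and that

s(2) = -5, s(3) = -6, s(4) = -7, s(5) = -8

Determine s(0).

-3

First differences: -1, -1, -1.
Level-1 differences are constant, so s has degree 1.
Fitting a degree-1 polynomial gives s(k) = -k - 3.
Then s(0) = -3.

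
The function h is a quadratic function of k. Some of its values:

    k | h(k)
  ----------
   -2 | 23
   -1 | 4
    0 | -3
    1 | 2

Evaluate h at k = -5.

152

First differences: -19, -7, 5. Second differences: 12, 12.
Level-2 differences are constant, so h has degree 2.
Fitting a degree-2 polynomial gives h(k) = 6k² - k - 3.
Then h(-5) = 152.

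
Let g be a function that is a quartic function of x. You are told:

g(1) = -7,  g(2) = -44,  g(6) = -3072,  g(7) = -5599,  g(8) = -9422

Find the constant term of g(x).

-6

Write g(x) = ax^4 + bx³ + cx² + dx + e; the 5 given values yield a linear system in the 5 coefficients.
Solving, g(x) = -2x^4 - 3x³ + 5x² - x - 6.
The constant term is g(0) = -6.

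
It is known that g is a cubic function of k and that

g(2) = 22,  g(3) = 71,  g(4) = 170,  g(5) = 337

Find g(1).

5

Write g(k) = ak³ + bk² + ck + d; the 4 given values yield a linear system in the 4 coefficients.
Solving, g(k) = 3k³ - 2k² + 2k + 2.
Then g(1) = 5.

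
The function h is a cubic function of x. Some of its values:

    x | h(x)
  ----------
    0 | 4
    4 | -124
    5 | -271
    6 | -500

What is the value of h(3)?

Write h(x) = ax³ + bx² + cx + d; the 4 given values yield a linear system in the 4 coefficients.
Solving, h(x) = -3x³ + 4x² + 4.
Then h(3) = -41.

-41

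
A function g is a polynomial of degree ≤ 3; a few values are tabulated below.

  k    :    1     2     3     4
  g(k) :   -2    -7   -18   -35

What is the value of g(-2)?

Write g(k) = ak³ + bk² + ck + d; the 4 given values yield a linear system in the 4 coefficients.
Solving, the leading coefficient vanishes, and g(k) = -3k² + 4k - 3.
Then g(-2) = -23.

-23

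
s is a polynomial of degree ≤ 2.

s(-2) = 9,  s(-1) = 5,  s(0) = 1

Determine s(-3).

First differences: -4, -4.
Level-1 differences are constant, so s has degree 1.
Fitting a degree-1 polynomial gives s(m) = -4m + 1.
Then s(-3) = 13.

13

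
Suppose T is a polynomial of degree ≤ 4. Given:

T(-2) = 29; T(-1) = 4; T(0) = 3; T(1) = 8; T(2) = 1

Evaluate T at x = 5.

Write T(x) = ax^4 + bx³ + cx² + dx + e; the 5 given values yield a linear system in the 5 coefficients.
Solving, the leading coefficient vanishes, and T(x) = -3x³ + 3x² + 5x + 3.
Then T(5) = -272.

-272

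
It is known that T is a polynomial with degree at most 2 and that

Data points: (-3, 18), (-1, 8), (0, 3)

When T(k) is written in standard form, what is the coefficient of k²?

0

Write T(k) = ak² + bk + c; the 3 given values yield a linear system in the 3 coefficients.
Solving, the leading coefficient vanishes, and T(k) = -5k + 3.
The coefficient of k² is 0.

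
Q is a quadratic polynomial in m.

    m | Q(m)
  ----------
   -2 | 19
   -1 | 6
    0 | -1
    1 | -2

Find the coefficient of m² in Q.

3

Write Q(m) = am² + bm + c; the 4 given values yield a linear system in the 3 coefficients.
Solving, Q(m) = 3m² - 4m - 1.
The coefficient of m² is 3.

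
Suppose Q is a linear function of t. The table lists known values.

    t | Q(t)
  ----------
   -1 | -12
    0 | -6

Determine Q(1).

0

Write Q(t) = at + b; the 2 given values yield a linear system in the 2 coefficients.
Solving, Q(t) = 6t - 6.
Then Q(1) = 0.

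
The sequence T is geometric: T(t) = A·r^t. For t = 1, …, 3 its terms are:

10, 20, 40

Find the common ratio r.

2

Consecutive ratio: 20/10 = 2, and 40/20 = 2, so r = 2.
Then A·2^1 = 10 gives A = 5, and T(t) = 5·2^t.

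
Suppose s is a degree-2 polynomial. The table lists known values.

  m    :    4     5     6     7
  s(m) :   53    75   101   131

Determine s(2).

First differences: 22, 26, 30. Second differences: 4, 4.
Level-2 differences are constant, so s has degree 2.
Fitting a degree-2 polynomial gives s(m) = 2m² + 4m + 5.
Then s(2) = 21.

21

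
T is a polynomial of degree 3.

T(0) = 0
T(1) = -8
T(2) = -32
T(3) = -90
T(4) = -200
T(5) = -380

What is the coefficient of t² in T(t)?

First differences: -8, -24, -58, -110, -180. Second differences: -16, -34, -52, -70. Third differences: -18, -18, -18.
Level-3 differences are constant, so T has degree 3.
Fitting a degree-3 polynomial gives T(t) = -3t³ + t² - 6t.
The coefficient of t² is 1.

1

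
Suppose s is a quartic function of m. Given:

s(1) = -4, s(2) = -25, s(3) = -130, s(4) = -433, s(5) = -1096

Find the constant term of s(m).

-1

Write s(m) = am^4 + bm³ + cm² + dm + e; the 5 given values yield a linear system in the 5 coefficients.
Solving, s(m) = -2m^4 + m³ + 2m² - 4m - 1.
The constant term is s(0) = -1.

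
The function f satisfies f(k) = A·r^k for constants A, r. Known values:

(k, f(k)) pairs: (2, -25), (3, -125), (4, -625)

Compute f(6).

-15625

Consecutive ratio: -125/(-25) = 5, and -625/(-125) = 5, so r = 5.
Then A·5^2 = -25 gives A = -1, and f(k) = -1·5^k.
f(6) = -1·5^6 = -15625.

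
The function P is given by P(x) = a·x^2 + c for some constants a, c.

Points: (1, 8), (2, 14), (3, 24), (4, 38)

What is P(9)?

168

From P(1) = 8 and P(2) = 14: 1a + c = 8 and 4a + c = 14.
Subtracting: 3a = 6, so a = 2; then c = 8 − 2·1 = 6.
So P(x) = 2x² + 6, and P(9) = 168.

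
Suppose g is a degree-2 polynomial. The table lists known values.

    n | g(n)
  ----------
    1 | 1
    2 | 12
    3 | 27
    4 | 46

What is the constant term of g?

Write g(n) = an² + bn + c; the 4 given values yield a linear system in the 3 coefficients.
Solving, g(n) = 2n² + 5n - 6.
The constant term is g(0) = -6.

-6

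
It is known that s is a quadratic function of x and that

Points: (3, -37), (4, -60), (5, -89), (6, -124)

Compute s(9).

-265

First differences: -23, -29, -35. Second differences: -6, -6.
Level-2 differences are constant, so s has degree 2.
Fitting a degree-2 polynomial gives s(x) = -3x² - 2x - 4.
Then s(9) = -265.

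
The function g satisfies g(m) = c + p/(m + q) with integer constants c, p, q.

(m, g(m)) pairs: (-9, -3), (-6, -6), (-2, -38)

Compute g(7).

(g(m) − c)(m + q) = p for each data point; the three points give a linear system in c and q, then p follows.
Solving: c = 2, q = 1, p = 40, so g(m) = 2 + 40/(m + 1).
Then g(7) = 2 + 40/8 = 7.

7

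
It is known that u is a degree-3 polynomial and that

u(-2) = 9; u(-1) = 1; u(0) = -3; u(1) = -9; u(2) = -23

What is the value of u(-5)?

First differences: -8, -4, -6, -14. Second differences: 4, -2, -8. Third differences: -6, -6.
Level-3 differences are constant, so u has degree 3.
Fitting a degree-3 polynomial gives u(x) = -x³ - x² - 4x - 3.
Then u(-5) = 117.

117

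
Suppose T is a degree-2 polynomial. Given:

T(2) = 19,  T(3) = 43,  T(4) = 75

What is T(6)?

Write T(x) = ax² + bx + c; the 3 given values yield a linear system in the 3 coefficients.
Solving, T(x) = 4x² + 4x - 5.
Then T(6) = 163.

163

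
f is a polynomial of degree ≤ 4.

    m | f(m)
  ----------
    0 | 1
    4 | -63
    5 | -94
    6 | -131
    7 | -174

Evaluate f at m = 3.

Write f(m) = am^4 + bm³ + cm² + dm + e; the 5 given values yield a linear system in the 5 coefficients.
Solving, the top 2 coefficients vanish, and f(m) = -3m² - 4m + 1.
Then f(3) = -38.

-38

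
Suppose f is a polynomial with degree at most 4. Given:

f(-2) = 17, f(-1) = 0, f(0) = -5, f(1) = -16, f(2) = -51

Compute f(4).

First differences: -17, -5, -11, -35. Second differences: 12, -6, -24. Third differences: -18, -18.
Level-3 differences are constant, so f has degree 3.
Fitting a degree-3 polynomial gives f(m) = -3m³ - 3m² - 5m - 5.
Then f(4) = -265.

-265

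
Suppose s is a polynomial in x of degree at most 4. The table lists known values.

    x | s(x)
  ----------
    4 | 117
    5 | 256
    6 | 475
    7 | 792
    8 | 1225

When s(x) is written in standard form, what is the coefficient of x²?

Write s(x) = ax^4 + bx³ + cx² + dx + e; the 5 given values yield a linear system in the 5 coefficients.
Solving, the leading coefficient vanishes, and s(x) = 3x³ - 5x² + x + 1.
The coefficient of x² is -5.

-5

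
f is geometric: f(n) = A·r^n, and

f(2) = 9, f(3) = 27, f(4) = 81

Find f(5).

243

Consecutive ratio: 27/9 = 3, and 81/27 = 3, so r = 3.
Then A·3^2 = 9 gives A = 1, and f(n) = 1·3^n.
f(5) = 1·3^5 = 243.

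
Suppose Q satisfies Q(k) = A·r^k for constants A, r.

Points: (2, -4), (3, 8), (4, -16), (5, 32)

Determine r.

-2

Consecutive ratio: 8/(-4) = -2, and -16/8 = -2, so r = -2.
Then A·(-2)^2 = -4 gives A = -1, and Q(k) = -1·(-2)^k.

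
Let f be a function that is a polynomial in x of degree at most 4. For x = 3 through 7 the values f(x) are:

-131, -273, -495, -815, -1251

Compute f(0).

-5

First differences: -142, -222, -320, -436. Second differences: -80, -98, -116. Third differences: -18, -18.
Level-3 differences are constant, so f has degree 3.
Fitting a degree-3 polynomial gives f(x) = -3x³ - 4x² - 3x - 5.
Then f(0) = -5.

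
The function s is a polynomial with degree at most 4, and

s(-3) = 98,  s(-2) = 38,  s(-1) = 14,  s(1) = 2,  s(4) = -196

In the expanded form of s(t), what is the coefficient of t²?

Write s(t) = at^4 + bt³ + ct² + dt + e; the 5 given values yield a linear system in the 5 coefficients.
Solving, the leading coefficient vanishes, and s(t) = -3t³ - 3t + 8.
The coefficient of t² is 0.

0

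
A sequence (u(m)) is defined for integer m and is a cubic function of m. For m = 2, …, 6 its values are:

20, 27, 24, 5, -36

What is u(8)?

First differences: 7, -3, -19, -41. Second differences: -10, -16, -22. Third differences: -6, -6.
Level-3 differences are constant, so u has degree 3.
Fitting a degree-3 polynomial gives u(m) = -m³ + 4m² + 6m.
Then u(8) = -208.

-208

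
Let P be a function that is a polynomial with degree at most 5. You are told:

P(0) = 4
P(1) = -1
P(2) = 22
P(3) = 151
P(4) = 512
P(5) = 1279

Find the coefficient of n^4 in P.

First differences: -5, 23, 129, 361, 767. Second differences: 28, 106, 232, 406. Third differences: 78, 126, 174. Fourth differences: 48, 48.
Level-4 differences are constant, so P has degree 4.
Fitting a degree-4 polynomial gives P(n) = 2n^4 + n³ - 3n² - 5n + 4.
The coefficient of n^4 is 2.

2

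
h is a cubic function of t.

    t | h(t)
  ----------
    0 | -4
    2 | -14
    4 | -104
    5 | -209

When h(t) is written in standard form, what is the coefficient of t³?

-2

Write h(t) = at³ + bt² + ct + d; the 4 given values yield a linear system in the 4 coefficients.
Solving, h(t) = -2t³ + 2t² - t - 4.
The coefficient of t³ is -2.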